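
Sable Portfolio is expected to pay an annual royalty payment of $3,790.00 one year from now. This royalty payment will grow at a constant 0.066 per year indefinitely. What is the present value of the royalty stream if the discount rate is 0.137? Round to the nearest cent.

Growing perpetuity: P = D₁ / (r − g) = $3,790.0000 / (0.137 − 0.066) = $53,380.28

$53380.28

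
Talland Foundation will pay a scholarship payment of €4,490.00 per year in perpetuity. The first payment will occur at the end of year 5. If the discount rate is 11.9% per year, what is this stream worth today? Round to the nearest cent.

Value at end of year 4: C / r = €4,490.00 / 0.119 = €37,731.0924
Discount to today: PV = €37,731.0924 / (1 + 0.119)^4 = €37,731.0924 / 1.567907 = €24,064.62

€24064.62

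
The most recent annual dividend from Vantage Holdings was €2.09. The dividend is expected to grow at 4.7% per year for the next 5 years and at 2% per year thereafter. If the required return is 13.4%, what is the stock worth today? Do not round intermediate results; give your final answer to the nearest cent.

€20.82

D_1 = 2.18823
D_2 = 2.29108
D_3 = 2.39876
D_4 = 2.51150
D_5 = 2.62954
Terminal value at year 5: TV = D_5×(1+g_2)/(r−g_2) = 2.68213/0.114 = 23.52746
P_0 = D_1/(1+r)^1 + D_2/(1+r)^2 + D_3/(1+r)^3 + D_4/(1+r)^4 + D_5/(1+r)^5 + TV/(1+r)^5
    = 1.92966 + 1.78161 + 1.64493 + 1.51873 + 1.40221 + 12.54613 = 20.82327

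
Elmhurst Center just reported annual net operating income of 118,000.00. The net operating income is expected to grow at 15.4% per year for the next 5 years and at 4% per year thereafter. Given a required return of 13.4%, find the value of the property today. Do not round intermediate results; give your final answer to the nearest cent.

D_1 = 136172.00000
D_2 = 157142.48800
D_3 = 181342.43115
D_4 = 209269.16555
D_5 = 241496.61704
Terminal value at year 5: TV = D_5×(1+g_2)/(r−g_2) = 251156.48173/0.094 = 2671877.46517
P_0 = D_1/(1+r)^1 + D_2/(1+r)^2 + D_3/(1+r)^3 + D_4/(1+r)^4 + D_5/(1+r)^5 + TV/(1+r)^5
    = 120081.12875 + 122198.96171 + 124354.14622 + 126547.34103 + 128779.21654 + 1424791.33191 = 2046752.12615

2046752.13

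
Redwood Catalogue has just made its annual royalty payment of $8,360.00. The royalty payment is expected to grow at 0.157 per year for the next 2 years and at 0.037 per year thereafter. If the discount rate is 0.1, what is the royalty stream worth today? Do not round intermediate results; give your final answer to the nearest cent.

D_1 = 9672.52000
D_2 = 11191.10564
Terminal value at year 2: TV = D_2×(1+g_2)/(r−g_2) = 11605.17655/0.063 = 184209.15157
P_0 = D_1/(1+r)^1 + D_2/(1+r)^2 + TV/(1+r)^2
    = 8793.20000 + 9248.84764 + 152238.96824 = 170281.01587

$170281.02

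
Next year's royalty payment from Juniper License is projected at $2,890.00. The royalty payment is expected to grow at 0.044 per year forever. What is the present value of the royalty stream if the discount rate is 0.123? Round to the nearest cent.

Growing perpetuity: P = D₁ / (r − g) = $2,890.0000 / (0.123 − 0.044) = $36,582.28

$36582.28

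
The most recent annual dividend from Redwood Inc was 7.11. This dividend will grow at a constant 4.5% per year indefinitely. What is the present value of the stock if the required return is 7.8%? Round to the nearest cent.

225.15

D₁ = D₀ × (1 + g) = 7.11 × 1.045 = 7.4300
Growing perpetuity: P = D₁ / (r − g) = 7.4300 / (0.078 − 0.045) = 225.15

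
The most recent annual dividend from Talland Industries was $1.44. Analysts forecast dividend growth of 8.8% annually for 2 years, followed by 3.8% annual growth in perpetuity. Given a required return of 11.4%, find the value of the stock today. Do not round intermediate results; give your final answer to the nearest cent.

D_1 = 1.56672
D_2 = 1.70459
Terminal value at year 2: TV = D_2×(1+g_2)/(r−g_2) = 1.76937/0.076 = 23.28113
P_0 = D_1/(1+r)^1 + D_2/(1+r)^2 + TV/(1+r)^2
    = 1.40639 + 1.37357 + 18.76004 = 21.53999

$21.54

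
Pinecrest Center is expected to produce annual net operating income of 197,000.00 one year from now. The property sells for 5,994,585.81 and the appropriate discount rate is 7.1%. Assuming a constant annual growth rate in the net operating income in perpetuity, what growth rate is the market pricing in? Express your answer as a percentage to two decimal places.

P = D₁/(r−g) ⇒ g = r − D₁/P = 0.071 − 197,000.00/5,994,585.81 = 0.038137

3.81%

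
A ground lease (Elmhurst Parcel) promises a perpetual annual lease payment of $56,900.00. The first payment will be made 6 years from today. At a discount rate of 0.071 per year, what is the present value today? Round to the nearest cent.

Value at end of year 5: C / r = $56,900.00 / 0.071 = $801,408.4507
Discount to today: PV = $801,408.4507 / (1 + 0.071)^5 = $801,408.4507 / 1.409118 = $568,730.56

$568730.56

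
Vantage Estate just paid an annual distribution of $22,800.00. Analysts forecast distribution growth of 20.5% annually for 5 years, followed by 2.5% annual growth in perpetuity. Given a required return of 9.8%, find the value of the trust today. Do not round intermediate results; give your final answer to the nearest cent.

$661622.47

D_1 = 27474.00000
D_2 = 33106.17000
D_3 = 39892.93485
D_4 = 48070.98649
D_5 = 57925.53873
Terminal value at year 5: TV = D_5×(1+g_2)/(r−g_2) = 59373.67719/0.073 = 813338.04375
P_0 = D_1/(1+r)^1 + D_2/(1+r)^2 + D_3/(1+r)^3 + D_4/(1+r)^4 + D_5/(1+r)^5 + TV/(1+r)^5
    = 25021.85792 + 27460.23570 + 30136.23317 + 33073.00634 + 36295.96780 + 509635.16433 = 661622.46526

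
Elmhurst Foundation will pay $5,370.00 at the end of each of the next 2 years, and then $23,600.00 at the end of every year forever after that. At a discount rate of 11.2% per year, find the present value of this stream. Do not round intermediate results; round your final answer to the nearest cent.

PV of 2-year annuity: $5,370.00 × [1 − (1+0.112)^−2] / 0.112 = 9171.88551
Perpetuity value at year 2: $23,600.00 / 0.112 = 210714.28571
PV of perpetuity: 210714.28571 / (1+0.112)^2 = 170405.81307
Total PV = 9171.88551 + 170405.81307 = 179577.69858

$179577.70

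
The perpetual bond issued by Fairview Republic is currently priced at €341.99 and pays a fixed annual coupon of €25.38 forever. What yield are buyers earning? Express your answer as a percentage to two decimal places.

P = C/r ⇒ r = C/P = €25.38/€341.99 = 0.074213

7.42%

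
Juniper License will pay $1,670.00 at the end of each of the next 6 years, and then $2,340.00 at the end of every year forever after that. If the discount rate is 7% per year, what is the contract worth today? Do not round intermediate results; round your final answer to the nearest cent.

PV of 6-year annuity: $1,670.00 × [1 − (1+0.07)^−6] / 0.07 = 7960.12123
Perpetuity value at year 6: $2,340.00 / 0.07 = 33428.57143
PV of perpetuity: 33428.57143 / (1+0.07)^6 = 22274.86862
Total PV = 7960.12123 + 22274.86862 = 30234.98986

$30234.99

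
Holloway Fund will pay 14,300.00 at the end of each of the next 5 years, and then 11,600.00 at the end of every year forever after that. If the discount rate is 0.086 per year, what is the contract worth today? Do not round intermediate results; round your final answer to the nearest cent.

PV of 5-year annuity: 14,300.00 × [1 − (1+0.086)^−5] / 0.086 = 56204.12912
Perpetuity value at year 5: 11,600.00 / 0.086 = 134883.72093
PV of perpetuity: 134883.72093 / (1+0.086)^5 = 89291.56025
Total PV = 56204.12912 + 89291.56025 = 145495.68937

145495.69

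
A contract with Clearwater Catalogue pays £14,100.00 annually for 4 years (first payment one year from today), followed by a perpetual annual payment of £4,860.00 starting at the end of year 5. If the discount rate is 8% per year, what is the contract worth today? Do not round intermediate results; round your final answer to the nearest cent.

PV of 4-year annuity: £14,100.00 × [1 − (1+0.08)^−4] / 0.08 = 46700.98844
Perpetuity value at year 4: £4,860.00 / 0.08 = 60750.00000
PV of perpetuity: 60750.00000 / (1+0.08)^4 = 44653.06356
Total PV = 46700.98844 + 44653.06356 = 91354.05200

£91354.05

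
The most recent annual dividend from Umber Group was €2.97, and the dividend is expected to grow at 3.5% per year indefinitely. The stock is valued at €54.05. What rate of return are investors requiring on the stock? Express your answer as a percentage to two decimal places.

D₁ = €2.97 × 1.035 = €3.0740
P = D₁/(r − g) ⇒ r = D₁/P + g = €3.0740/€54.05 + 0.035 = 0.056872 + 0.035 = 0.091872

9.19%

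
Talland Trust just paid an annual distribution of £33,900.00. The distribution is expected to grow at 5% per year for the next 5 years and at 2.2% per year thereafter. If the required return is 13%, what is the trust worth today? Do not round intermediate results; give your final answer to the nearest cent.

D_1 = 35595.00000
D_2 = 37374.75000
D_3 = 39243.48750
D_4 = 41205.66187
D_5 = 43265.94497
Terminal value at year 5: TV = D_5×(1+g_2)/(r−g_2) = 44217.79576/0.108 = 409424.03480
P_0 = D_1/(1+r)^1 + D_2/(1+r)^2 + D_3/(1+r)^3 + D_4/(1+r)^4 + D_5/(1+r)^5 + TV/(1+r)^5
    = 31500.00000 + 29269.91150 + 27197.70538 + 25272.20411 + 23483.02152 + 222218.96292 = 358941.80544

£358941.81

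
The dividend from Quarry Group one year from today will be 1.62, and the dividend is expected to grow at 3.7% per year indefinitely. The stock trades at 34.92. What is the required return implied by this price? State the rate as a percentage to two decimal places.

P = D₁/(r − g) ⇒ r = D₁/P + g = 1.6200/34.92 + 0.037 = 0.046392 + 0.037 = 0.083392

8.34%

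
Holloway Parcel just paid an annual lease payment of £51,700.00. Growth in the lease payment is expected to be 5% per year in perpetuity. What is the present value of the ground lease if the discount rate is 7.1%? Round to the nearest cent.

D₁ = D₀ × (1 + g) = £51,700.00 × 1.05 = £54,285.0000
Growing perpetuity: P = D₁ / (r − g) = £54,285.0000 / (0.071 − 0.05) = £2,585,000.00

£2585000.00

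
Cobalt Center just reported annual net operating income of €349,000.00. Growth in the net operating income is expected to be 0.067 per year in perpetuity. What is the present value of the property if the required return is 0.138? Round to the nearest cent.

D₁ = D₀ × (1 + g) = €349,000.00 × 1.067 = €372,383.0000
Growing perpetuity: P = D₁ / (r − g) = €372,383.0000 / (0.138 − 0.067) = €5,244,830.99

€5244830.99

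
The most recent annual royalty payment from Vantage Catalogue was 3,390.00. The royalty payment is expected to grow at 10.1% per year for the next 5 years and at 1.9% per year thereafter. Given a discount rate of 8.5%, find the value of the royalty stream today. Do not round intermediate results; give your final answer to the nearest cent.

D_1 = 3732.39000
D_2 = 4109.36139
D_3 = 4524.40689
D_4 = 4981.37199
D_5 = 5484.49056
Terminal value at year 5: TV = D_5×(1+g_2)/(r−g_2) = 5588.69588/0.066 = 84677.21027
P_0 = D_1/(1+r)^1 + D_2/(1+r)^2 + D_3/(1+r)^3 + D_4/(1+r)^4 + D_5/(1+r)^5 + TV/(1+r)^5
    = 3439.99078 + 3490.71876 + 3542.19480 + 3594.42993 + 3647.43534 + 56314.19114 = 74028.96075

74028.96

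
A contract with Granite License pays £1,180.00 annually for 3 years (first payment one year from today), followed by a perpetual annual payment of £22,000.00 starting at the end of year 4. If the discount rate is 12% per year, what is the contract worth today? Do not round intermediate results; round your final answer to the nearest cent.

£133327.21

PV of 3-year annuity: £1,180.00 × [1 − (1+0.12)^−3] / 0.12 = 2834.16090
Perpetuity value at year 3: £22,000.00 / 0.12 = 183333.33333
PV of perpetuity: 183333.33333 / (1+0.12)^3 = 130493.04543
Total PV = 2834.16090 + 130493.04543 = 133327.20633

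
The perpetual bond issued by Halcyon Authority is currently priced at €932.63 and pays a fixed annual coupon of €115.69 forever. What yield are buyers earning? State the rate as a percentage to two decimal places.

P = C/r ⇒ r = C/P = €115.69/€932.63 = 0.124047

12.40%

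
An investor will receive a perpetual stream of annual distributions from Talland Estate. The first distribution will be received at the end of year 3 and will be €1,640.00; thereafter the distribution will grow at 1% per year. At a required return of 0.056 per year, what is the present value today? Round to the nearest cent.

€31971.14

Value at end of year 2: C₁ / (r − g) = €1,640.00 / (0.056 − 0.01) = €35,652.1739
Discount to today: PV = €35,652.1739 / (1 + 0.056)^2 = €35,652.1739 / 1.115136 = €31,971.14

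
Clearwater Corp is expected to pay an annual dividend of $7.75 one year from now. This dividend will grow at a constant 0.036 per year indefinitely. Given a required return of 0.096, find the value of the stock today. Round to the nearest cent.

Growing perpetuity: P = D₁ / (r − g) = $7.7500 / (0.096 − 0.036) = $129.17

$129.17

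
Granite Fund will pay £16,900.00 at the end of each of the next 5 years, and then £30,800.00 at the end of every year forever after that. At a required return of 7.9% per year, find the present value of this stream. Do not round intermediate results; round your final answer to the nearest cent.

PV of 5-year annuity: £16,900.00 × [1 − (1+0.079)^−5] / 0.079 = 67655.01774
Perpetuity value at year 5: £30,800.00 / 0.079 = 389873.41772
PV of perpetuity: 389873.41772 / (1+0.079)^5 = 266573.14870
Total PV = 67655.01774 + 266573.14870 = 334228.16644

£334228.17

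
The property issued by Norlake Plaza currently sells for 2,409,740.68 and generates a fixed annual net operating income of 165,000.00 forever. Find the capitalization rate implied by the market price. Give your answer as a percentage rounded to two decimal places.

P = C/r ⇒ r = C/P = 165,000.00/2,409,740.68 = 0.068472

6.85%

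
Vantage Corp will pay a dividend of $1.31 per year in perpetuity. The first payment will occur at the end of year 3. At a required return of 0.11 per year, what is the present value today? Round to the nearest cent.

Value at end of year 2: C / r = $1.31 / 0.11 = $11.9091
Discount to today: PV = $11.9091 / (1 + 0.11)^2 = $11.9091 / 1.232100 = $9.67

$9.67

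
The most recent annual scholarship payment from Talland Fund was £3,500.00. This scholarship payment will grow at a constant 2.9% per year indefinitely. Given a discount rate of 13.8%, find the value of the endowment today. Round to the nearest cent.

£33041.28

D₁ = D₀ × (1 + g) = £3,500.00 × 1.029 = £3,601.5000
Growing perpetuity: P = D₁ / (r − g) = £3,601.5000 / (0.138 − 0.029) = £33,041.28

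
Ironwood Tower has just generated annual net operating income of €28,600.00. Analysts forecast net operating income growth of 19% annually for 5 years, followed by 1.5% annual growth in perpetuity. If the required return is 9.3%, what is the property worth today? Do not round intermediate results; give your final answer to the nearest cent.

D_1 = 34034.00000
D_2 = 40500.46000
D_3 = 48195.54740
D_4 = 57352.70141
D_5 = 68249.71467
Terminal value at year 5: TV = D_5×(1+g_2)/(r−g_2) = 69273.46039/0.078 = 888121.28709
P_0 = D_1/(1+r)^1 + D_2/(1+r)^2 + D_3/(1+r)^3 + D_4/(1+r)^4 + D_5/(1+r)^5 + TV/(1+r)^5
    = 31138.15188 + 33901.55602 + 36910.20281 + 40185.85667 + 43752.21357 + 569339.70226 = 755227.68320

€755227.68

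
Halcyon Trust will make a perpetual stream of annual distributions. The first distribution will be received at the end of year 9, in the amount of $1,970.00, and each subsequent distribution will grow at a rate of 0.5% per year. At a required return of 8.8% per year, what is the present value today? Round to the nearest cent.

$12088.07

Value at end of year 8: C₁ / (r − g) = $1,970.00 / (0.088 − 0.005) = $23,734.9398
Discount to today: PV = $23,734.9398 / (1 + 0.088)^8 = $23,734.9398 / 1.963501 = $12,088.07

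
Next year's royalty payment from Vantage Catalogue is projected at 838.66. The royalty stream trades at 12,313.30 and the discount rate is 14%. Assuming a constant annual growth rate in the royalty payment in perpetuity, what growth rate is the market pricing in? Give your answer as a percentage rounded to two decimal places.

7.19%

P = D₁/(r−g) ⇒ g = r − D₁/P = 0.14 − 838.66/12,313.30 = 0.071890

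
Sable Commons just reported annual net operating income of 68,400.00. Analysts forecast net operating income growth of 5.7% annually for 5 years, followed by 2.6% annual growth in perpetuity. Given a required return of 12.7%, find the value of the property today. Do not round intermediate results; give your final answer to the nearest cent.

787551.24

D_1 = 72298.80000
D_2 = 76419.83160
D_3 = 80775.76200
D_4 = 85379.98044
D_5 = 90246.63932
Terminal value at year 5: TV = D_5×(1+g_2)/(r−g_2) = 92593.05194/0.101 = 916762.89052
P_0 = D_1/(1+r)^1 + D_2/(1+r)^2 + D_3/(1+r)^3 + D_4/(1+r)^4 + D_5/(1+r)^5 + TV/(1+r)^5
    = 64151.55280 + 60166.98430 + 56429.90453 + 52924.94151 + 49637.67807 + 504240.17521 = 787551.23641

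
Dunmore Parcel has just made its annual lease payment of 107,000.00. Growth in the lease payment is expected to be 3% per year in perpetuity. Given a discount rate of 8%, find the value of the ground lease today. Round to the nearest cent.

2204200.00

D₁ = D₀ × (1 + g) = 107,000.00 × 1.03 = 110,210.0000
Growing perpetuity: P = D₁ / (r − g) = 110,210.0000 / (0.08 − 0.03) = 2,204,200.00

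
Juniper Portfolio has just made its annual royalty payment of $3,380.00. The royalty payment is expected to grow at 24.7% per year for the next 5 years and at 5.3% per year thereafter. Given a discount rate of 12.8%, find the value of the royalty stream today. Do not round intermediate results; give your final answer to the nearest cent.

D_1 = 4214.86000
D_2 = 5255.93042
D_3 = 6554.14523
D_4 = 8173.01911
D_5 = 10191.75483
Terminal value at year 5: TV = D_5×(1+g_2)/(r−g_2) = 10731.91783/0.075 = 143092.23775
P_0 = D_1/(1+r)^1 + D_2/(1+r)^2 + D_3/(1+r)^3 + D_4/(1+r)^4 + D_5/(1+r)^5 + TV/(1+r)^5
    = 3736.57801 + 4130.77374 + 4566.55573 + 5048.31116 + 5580.89009 + 78355.69683 = 101418.80557

$101418.81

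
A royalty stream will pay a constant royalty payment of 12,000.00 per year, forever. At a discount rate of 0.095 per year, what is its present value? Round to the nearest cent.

Level perpetuity: PV = C / r = 12,000.00 / 0.095 = 126,315.79

126315.79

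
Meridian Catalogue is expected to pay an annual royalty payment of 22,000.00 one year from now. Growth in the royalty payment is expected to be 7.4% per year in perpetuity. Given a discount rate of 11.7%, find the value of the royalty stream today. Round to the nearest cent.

Growing perpetuity: P = D₁ / (r − g) = 22,000.0000 / (0.117 − 0.074) = 511,627.91

511627.91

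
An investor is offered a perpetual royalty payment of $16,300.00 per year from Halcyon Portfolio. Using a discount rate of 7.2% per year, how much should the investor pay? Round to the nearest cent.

$226388.89

Level perpetuity: PV = C / r = $16,300.00 / 0.072 = $226,388.89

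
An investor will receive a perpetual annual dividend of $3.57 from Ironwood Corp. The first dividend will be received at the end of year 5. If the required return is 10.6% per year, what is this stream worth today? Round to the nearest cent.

$22.51

Value at end of year 4: C / r = $3.57 / 0.106 = $33.6792
Discount to today: PV = $33.6792 / (1 + 0.106)^4 = $33.6792 / 1.496306 = $22.51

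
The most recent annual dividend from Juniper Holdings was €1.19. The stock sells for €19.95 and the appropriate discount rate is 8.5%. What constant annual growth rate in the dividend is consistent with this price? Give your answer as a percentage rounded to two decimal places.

P = D₀(1+g)/(r−g) ⇒ P(r−g) = D₀(1+g) ⇒ g(P+D₀) = P·r − D₀
g = (P·r − D₀)/(P + D₀) = (€19.95×0.085 − €1.19) / (€19.95 + €1.19) = 0.023924

2.39%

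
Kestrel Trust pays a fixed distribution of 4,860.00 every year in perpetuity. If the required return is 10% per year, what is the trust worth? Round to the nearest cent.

48600.00

Level perpetuity: PV = C / r = 4,860.00 / 0.1 = 48,600.00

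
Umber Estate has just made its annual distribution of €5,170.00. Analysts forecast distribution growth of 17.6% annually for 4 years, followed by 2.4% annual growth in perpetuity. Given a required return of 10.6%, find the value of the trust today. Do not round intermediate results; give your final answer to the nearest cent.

D_1 = 6079.92000
D_2 = 7149.98592
D_3 = 8408.38344
D_4 = 9888.25893
Terminal value at year 4: TV = D_4×(1+g_2)/(r−g_2) = 10125.57714/0.082 = 123482.64807
P_0 = D_1/(1+r)^1 + D_2/(1+r)^2 + D_3/(1+r)^3 + D_4/(1+r)^4 + TV/(1+r)^4
    = 5497.21519 + 5845.14020 + 6215.08578 + 6608.44564 + 82524.97975 = 106690.86657

€106690.87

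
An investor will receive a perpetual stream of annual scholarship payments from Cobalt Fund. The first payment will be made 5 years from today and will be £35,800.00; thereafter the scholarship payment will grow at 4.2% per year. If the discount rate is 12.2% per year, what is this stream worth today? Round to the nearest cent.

Value at end of year 4: C₁ / (r − g) = £35,800.00 / (0.122 − 0.042) = £447,500.0000
Discount to today: PV = £447,500.0000 / (1 + 0.122)^4 = £447,500.0000 / 1.584789 = £282,371.99

£282371.99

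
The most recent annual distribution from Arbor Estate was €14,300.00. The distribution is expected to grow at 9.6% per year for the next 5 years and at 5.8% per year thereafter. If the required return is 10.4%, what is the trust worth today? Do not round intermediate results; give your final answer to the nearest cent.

€387115.38

D_1 = 15672.80000
D_2 = 17177.38880
D_3 = 18826.41812
D_4 = 20633.75426
D_5 = 22614.59467
Terminal value at year 5: TV = D_5×(1+g_2)/(r−g_2) = 23926.24117/0.046 = 520135.67751
P_0 = D_1/(1+r)^1 + D_2/(1+r)^2 + D_3/(1+r)^3 + D_4/(1+r)^4 + D_5/(1+r)^5 + TV/(1+r)^5
    = 14196.37681 + 14093.50452 + 13991.37767 + 13889.99088 + 13789.33877 + 317154.79169 = 387115.38033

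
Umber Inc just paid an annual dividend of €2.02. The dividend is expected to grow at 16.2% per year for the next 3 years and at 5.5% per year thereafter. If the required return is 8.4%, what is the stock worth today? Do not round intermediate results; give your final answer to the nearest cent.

€97.49

D_1 = 2.34724
D_2 = 2.72749
D_3 = 3.16935
Terminal value at year 3: TV = D_3×(1+g_2)/(r−g_2) = 3.34366/0.029 = 115.29865
P_0 = D_1/(1+r)^1 + D_2/(1+r)^2 + D_3/(1+r)^3 + TV/(1+r)^3
    = 2.16535 + 2.32116 + 2.48818 + 90.51830 = 97.49299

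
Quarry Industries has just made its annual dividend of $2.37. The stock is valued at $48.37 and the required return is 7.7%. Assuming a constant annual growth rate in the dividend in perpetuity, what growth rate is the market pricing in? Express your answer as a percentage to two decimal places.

2.67%

P = D₀(1+g)/(r−g) ⇒ P(r−g) = D₀(1+g) ⇒ g(P+D₀) = P·r − D₀
g = (P·r − D₀)/(P + D₀) = ($48.37×0.077 − $2.37) / ($48.37 + $2.37) = 0.026695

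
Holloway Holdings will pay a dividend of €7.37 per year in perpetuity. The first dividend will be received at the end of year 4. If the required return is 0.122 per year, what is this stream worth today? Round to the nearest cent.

Value at end of year 3: C / r = €7.37 / 0.122 = €60.4098
Discount to today: PV = €60.4098 / (1 + 0.122)^3 = €60.4098 / 1.412468 = €42.77

€42.77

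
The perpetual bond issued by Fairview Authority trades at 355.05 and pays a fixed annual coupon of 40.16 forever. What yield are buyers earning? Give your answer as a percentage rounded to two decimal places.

P = C/r ⇒ r = C/P = 40.16/355.05 = 0.113111

11.31%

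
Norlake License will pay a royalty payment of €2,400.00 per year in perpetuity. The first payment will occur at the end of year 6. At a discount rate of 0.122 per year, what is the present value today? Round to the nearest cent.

Value at end of year 5: C / r = €2,400.00 / 0.122 = €19,672.1311
Discount to today: PV = €19,672.1311 / (1 + 0.122)^5 = €19,672.1311 / 1.778133 = €11,063.36

€11063.36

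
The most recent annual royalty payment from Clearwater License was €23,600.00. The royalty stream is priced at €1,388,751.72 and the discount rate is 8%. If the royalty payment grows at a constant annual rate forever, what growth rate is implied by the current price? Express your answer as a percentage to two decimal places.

P = D₀(1+g)/(r−g) ⇒ P(r−g) = D₀(1+g) ⇒ g(P+D₀) = P·r − D₀
g = (P·r − D₀)/(P + D₀) = (€1,388,751.72×0.08 − €23,600.00) / (€1,388,751.72 + €23,600.00) = 0.061954

6.20%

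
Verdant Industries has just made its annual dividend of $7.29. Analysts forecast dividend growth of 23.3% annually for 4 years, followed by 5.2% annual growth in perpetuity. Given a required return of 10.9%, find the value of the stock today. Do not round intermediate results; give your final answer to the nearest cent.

$243.86

D_1 = 8.98857
D_2 = 11.08291
D_3 = 13.66522
D_4 = 16.84922
Terminal value at year 4: TV = D_4×(1+g_2)/(r−g_2) = 17.72538/0.057 = 310.97159
P_0 = D_1/(1+r)^1 + D_2/(1+r)^2 + D_3/(1+r)^3 + D_4/(1+r)^4 + TV/(1+r)^4
    = 8.10511 + 9.01137 + 10.01895 + 11.13919 + 205.58647 = 243.86109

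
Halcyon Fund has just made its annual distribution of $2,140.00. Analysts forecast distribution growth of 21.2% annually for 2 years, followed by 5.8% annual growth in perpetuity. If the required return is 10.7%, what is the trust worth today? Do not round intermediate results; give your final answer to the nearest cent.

D_1 = 2593.68000
D_2 = 3143.54016
Terminal value at year 2: TV = D_2×(1+g_2)/(r−g_2) = 3325.86549/0.049 = 67874.80590
P_0 = D_1/(1+r)^1 + D_2/(1+r)^2 + TV/(1+r)^2
    = 2342.98103 + 2565.21500 + 55387.70353 = 60295.89956

$60295.90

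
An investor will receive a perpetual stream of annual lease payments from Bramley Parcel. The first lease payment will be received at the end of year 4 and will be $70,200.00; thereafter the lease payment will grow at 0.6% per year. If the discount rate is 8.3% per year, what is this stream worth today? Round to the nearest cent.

$717729.86

Value at end of year 3: C₁ / (r − g) = $70,200.00 / (0.083 − 0.006) = $911,688.3117
Discount to today: PV = $911,688.3117 / (1 + 0.083)^3 = $911,688.3117 / 1.270239 = $717,729.86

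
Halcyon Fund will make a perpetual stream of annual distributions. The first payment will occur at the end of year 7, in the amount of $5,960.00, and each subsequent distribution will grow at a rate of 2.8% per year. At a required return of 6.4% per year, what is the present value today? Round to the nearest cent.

$114102.19

Value at end of year 6: C₁ / (r − g) = $5,960.00 / (0.064 − 0.028) = $165,555.5556
Discount to today: PV = $165,555.5556 / (1 + 0.064)^6 = $165,555.5556 / 1.450941 = $114,102.19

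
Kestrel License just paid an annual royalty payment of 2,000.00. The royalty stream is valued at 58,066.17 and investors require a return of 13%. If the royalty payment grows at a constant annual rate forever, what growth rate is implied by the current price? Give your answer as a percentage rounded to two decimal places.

9.24%

P = D₀(1+g)/(r−g) ⇒ P(r−g) = D₀(1+g) ⇒ g(P+D₀) = P·r − D₀
g = (P·r − D₀)/(P + D₀) = (58,066.17×0.13 − 2,000.00) / (58,066.17 + 2,000.00) = 0.092375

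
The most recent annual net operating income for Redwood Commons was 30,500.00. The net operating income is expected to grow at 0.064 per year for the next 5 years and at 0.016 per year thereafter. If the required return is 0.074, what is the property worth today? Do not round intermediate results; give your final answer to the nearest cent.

D_1 = 32452.00000
D_2 = 34528.92800
D_3 = 36738.77939
D_4 = 39090.06127
D_5 = 41591.82519
Terminal value at year 5: TV = D_5×(1+g_2)/(r−g_2) = 42257.29440/0.058 = 728574.04134
P_0 = D_1/(1+r)^1 + D_2/(1+r)^2 + D_3/(1+r)^3 + D_4/(1+r)^4 + D_5/(1+r)^5 + TV/(1+r)^5
    = 30216.01490 + 29934.67398 + 29655.95262 + 29379.82643 + 29106.27125 + 509861.57911 = 658154.31828

658154.32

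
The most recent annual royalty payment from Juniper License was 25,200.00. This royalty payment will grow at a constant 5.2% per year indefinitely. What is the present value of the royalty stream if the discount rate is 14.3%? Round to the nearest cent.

291323.08

D₁ = D₀ × (1 + g) = 25,200.00 × 1.052 = 26,510.4000
Growing perpetuity: P = D₁ / (r − g) = 26,510.4000 / (0.143 − 0.052) = 291,323.08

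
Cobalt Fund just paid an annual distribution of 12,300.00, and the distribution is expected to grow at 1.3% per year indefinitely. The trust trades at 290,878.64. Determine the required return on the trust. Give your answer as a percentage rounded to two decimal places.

D₁ = 12,300.00 × 1.013 = 12,459.9000
P = D₁/(r − g) ⇒ r = D₁/P + g = 12,459.9000/290,878.64 + 0.013 = 0.042835 + 0.013 = 0.055835

5.58%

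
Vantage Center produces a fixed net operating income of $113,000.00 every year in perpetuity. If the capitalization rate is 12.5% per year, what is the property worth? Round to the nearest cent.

$904000.00

Level perpetuity: PV = C / r = $113,000.00 / 0.125 = $904,000.00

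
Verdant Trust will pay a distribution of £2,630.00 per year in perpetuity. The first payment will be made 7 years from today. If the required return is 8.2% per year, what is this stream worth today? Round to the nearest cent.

£19988.41

Value at end of year 6: C / r = £2,630.00 / 0.082 = £32,073.1707
Discount to today: PV = £32,073.1707 / (1 + 0.082)^6 = £32,073.1707 / 1.604588 = £19,988.41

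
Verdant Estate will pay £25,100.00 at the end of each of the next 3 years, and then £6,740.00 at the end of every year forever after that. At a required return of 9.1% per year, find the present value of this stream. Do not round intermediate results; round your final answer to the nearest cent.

PV of 3-year annuity: £25,100.00 × [1 − (1+0.091)^−3] / 0.091 = 63422.43229
Perpetuity value at year 3: £6,740.00 / 0.091 = 74065.93407
PV of perpetuity: 74065.93407 / (1+0.091)^3 = 57035.36858
Total PV = 63422.43229 + 57035.36858 = 120457.80087

£120457.80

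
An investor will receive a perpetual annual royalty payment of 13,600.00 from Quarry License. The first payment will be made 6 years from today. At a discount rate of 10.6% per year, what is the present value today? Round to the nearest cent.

Value at end of year 5: C / r = 13,600.00 / 0.106 = 128,301.8868
Discount to today: PV = 128,301.8868 / (1 + 0.106)^5 = 128,301.8868 / 1.654915 = 77,527.79

77527.79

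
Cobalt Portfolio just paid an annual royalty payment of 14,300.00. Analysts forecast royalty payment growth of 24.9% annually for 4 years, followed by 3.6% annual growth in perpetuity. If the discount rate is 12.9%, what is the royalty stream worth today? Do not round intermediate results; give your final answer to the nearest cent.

D_1 = 17860.70000
D_2 = 22308.01430
D_3 = 27862.70986
D_4 = 34800.52462
Terminal value at year 4: TV = D_4×(1+g_2)/(r−g_2) = 36053.34350/0.093 = 387670.36024
P_0 = D_1/(1+r)^1 + D_2/(1+r)^2 + D_3/(1+r)^3 + D_4/(1+r)^4 + TV/(1+r)^4
    = 15819.92914 + 17501.40965 + 19361.61263 + 21419.53425 + 238609.00521 = 312711.49088

312711.49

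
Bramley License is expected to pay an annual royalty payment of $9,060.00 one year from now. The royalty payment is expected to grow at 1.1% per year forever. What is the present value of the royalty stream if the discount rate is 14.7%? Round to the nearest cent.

Growing perpetuity: P = D₁ / (r − g) = $9,060.0000 / (0.147 − 0.011) = $66,617.65

$66617.65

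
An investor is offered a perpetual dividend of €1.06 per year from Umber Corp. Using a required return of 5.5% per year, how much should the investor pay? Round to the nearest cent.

Level perpetuity: PV = C / r = €1.06 / 0.055 = €19.27

€19.27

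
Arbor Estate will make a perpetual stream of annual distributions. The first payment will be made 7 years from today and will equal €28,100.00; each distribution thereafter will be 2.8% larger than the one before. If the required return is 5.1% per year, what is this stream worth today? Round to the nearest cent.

€906488.27

Value at end of year 6: C₁ / (r − g) = €28,100.00 / (0.051 − 0.028) = €1,221,739.1304
Discount to today: PV = €1,221,739.1304 / (1 + 0.051)^6 = €1,221,739.1304 / 1.347772 = €906,488.27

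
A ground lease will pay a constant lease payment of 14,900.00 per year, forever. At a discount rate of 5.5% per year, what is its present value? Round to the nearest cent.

270909.09

Level perpetuity: PV = C / r = 14,900.00 / 0.055 = 270,909.09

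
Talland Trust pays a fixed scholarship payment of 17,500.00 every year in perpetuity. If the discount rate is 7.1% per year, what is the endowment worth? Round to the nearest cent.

246478.87

Level perpetuity: PV = C / r = 17,500.00 / 0.071 = 246,478.87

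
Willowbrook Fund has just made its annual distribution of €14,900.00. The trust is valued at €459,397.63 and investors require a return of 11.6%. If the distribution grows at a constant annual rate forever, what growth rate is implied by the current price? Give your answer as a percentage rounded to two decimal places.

P = D₀(1+g)/(r−g) ⇒ P(r−g) = D₀(1+g) ⇒ g(P+D₀) = P·r − D₀
g = (P·r − D₀)/(P + D₀) = (€459,397.63×0.116 − €14,900.00) / (€459,397.63 + €14,900.00) = 0.080941

8.09%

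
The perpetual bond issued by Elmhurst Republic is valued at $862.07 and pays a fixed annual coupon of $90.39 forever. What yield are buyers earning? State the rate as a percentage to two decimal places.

P = C/r ⇒ r = C/P = $90.39/$862.07 = 0.104852

10.49%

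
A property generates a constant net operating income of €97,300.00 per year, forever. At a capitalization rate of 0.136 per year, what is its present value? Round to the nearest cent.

Level perpetuity: PV = C / r = €97,300.00 / 0.136 = €715,441.18

€715441.18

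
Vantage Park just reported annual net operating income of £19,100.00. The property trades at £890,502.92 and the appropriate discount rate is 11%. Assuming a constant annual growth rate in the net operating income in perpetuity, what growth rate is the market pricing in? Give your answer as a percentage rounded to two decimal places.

P = D₀(1+g)/(r−g) ⇒ P(r−g) = D₀(1+g) ⇒ g(P+D₀) = P·r − D₀
g = (P·r − D₀)/(P + D₀) = (£890,502.92×0.11 − £19,100.00) / (£890,502.92 + £19,100.00) = 0.086692

8.67%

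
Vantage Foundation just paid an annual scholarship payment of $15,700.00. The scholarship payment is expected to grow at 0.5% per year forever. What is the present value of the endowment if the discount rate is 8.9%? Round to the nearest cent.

D₁ = D₀ × (1 + g) = $15,700.00 × 1.005 = $15,778.5000
Growing perpetuity: P = D₁ / (r − g) = $15,778.5000 / (0.089 − 0.005) = $187,839.29

$187839.29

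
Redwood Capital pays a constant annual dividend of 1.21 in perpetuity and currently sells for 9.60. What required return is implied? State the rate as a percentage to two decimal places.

12.60%

P = C/r ⇒ r = C/P = 1.21/9.60 = 0.126042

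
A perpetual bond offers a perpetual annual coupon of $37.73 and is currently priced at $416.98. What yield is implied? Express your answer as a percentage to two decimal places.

9.05%

P = C/r ⇒ r = C/P = $37.73/$416.98 = 0.090484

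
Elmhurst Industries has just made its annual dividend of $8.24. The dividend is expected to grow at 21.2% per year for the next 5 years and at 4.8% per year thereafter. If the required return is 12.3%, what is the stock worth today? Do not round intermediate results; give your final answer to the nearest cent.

D_1 = 9.98688
D_2 = 12.10410
D_3 = 14.67017
D_4 = 17.78024
D_5 = 21.54965
Terminal value at year 5: TV = D_5×(1+g_2)/(r−g_2) = 22.58404/0.075 = 301.12051
P_0 = D_1/(1+r)^1 + D_2/(1+r)^2 + D_3/(1+r)^3 + D_4/(1+r)^4 + D_5/(1+r)^5 + TV/(1+r)^5
    = 8.89304 + 9.59783 + 10.35847 + 11.17940 + 12.06539 + 168.59378 = 220.68792

$220.69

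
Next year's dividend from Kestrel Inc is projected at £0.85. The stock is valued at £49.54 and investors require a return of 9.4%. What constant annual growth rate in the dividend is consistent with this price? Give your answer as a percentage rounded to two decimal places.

P = D₁/(r−g) ⇒ g = r − D₁/P = 0.094 − £0.85/£49.54 = 0.076842

7.68%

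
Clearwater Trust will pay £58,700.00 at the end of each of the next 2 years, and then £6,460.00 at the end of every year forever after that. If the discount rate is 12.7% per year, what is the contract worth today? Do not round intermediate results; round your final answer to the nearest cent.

£138348.97

PV of 2-year annuity: £58,700.00 × [1 − (1+0.127)^−2] / 0.127 = 98300.95998
Perpetuity value at year 2: £6,460.00 / 0.127 = 50866.14173
PV of perpetuity: 50866.14173 / (1+0.127)^2 = 40048.01224
Total PV = 98300.95998 + 40048.01224 = 138348.97222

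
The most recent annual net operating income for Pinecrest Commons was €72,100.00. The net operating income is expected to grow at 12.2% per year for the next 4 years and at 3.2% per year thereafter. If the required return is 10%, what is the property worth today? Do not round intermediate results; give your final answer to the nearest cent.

D_1 = 80896.20000
D_2 = 90765.53640
D_3 = 101838.93184
D_4 = 114263.28153
Terminal value at year 4: TV = D_4×(1+g_2)/(r−g_2) = 117919.70653/0.068 = 1734113.33139
P_0 = D_1/(1+r)^1 + D_2/(1+r)^2 + D_3/(1+r)^3 + D_4/(1+r)^4 + TV/(1+r)^4
    = 73542.00000 + 75012.84000 + 76513.09680 + 78043.35874 + 1184422.73846 = 1487534.03400

€1487534.03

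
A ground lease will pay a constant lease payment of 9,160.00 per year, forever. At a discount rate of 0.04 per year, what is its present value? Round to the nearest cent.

229000.00

Level perpetuity: PV = C / r = 9,160.00 / 0.04 = 229,000.00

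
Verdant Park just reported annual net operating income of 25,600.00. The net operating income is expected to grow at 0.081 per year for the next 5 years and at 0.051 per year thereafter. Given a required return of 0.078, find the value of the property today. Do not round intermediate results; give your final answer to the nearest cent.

1139519.72

D_1 = 27673.60000
D_2 = 29915.16160
D_3 = 32338.28969
D_4 = 34957.69115
D_5 = 37789.26414
Terminal value at year 5: TV = D_5×(1+g_2)/(r−g_2) = 39716.51661/0.027 = 1470982.09663
P_0 = D_1/(1+r)^1 + D_2/(1+r)^2 + D_3/(1+r)^3 + D_4/(1+r)^4 + D_5/(1+r)^5 + TV/(1+r)^5
    = 25671.24304 + 25742.68435 + 25814.32447 + 25886.16397 + 25958.20338 + 1010447.10208 = 1139519.72129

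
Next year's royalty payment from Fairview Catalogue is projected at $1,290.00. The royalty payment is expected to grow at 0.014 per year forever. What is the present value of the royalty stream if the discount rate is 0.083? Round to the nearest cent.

Growing perpetuity: P = D₁ / (r − g) = $1,290.0000 / (0.083 − 0.014) = $18,695.65

$18695.65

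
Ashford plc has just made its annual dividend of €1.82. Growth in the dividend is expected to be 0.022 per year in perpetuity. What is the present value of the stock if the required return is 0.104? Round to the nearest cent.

D₁ = D₀ × (1 + g) = €1.82 × 1.022 = €1.8600
Growing perpetuity: P = D₁ / (r − g) = €1.8600 / (0.104 − 0.022) = €22.68

€22.68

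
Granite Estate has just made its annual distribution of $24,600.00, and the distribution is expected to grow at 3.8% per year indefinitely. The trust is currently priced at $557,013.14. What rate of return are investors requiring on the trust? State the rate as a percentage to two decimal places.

D₁ = $24,600.00 × 1.038 = $25,534.8000
P = D₁/(r − g) ⇒ r = D₁/P + g = $25,534.8000/$557,013.14 + 0.038 = 0.045842 + 0.038 = 0.083842

8.38%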